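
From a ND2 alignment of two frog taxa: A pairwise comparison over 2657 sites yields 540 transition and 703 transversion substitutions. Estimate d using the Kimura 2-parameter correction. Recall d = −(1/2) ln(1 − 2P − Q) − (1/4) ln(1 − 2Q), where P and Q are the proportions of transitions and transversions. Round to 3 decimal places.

0.744

P = 540/2657 ≈ 0.203237 and Q = 703/2657 ≈ 0.264584.
Under the Kimura two-parameter model, d = −½ ln(1 − 2P − Q) − ¼ ln(1 − 2Q).
1 − 2P − Q = 0.328942, giving −½ ln(0.328942) = 0.555937.
1 − 2Q = 0.470832, giving −¼ ln(0.470832) = 0.188313.
d = 0.555937 + 0.188313 = 0.744250.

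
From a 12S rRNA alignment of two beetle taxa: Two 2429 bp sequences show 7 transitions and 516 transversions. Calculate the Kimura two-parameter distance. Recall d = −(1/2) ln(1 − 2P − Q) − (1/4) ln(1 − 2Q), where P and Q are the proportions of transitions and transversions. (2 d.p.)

P = 7/2429 ≈ 0.002882 and Q = 516/2429 ≈ 0.212433.
Under the Kimura two-parameter model, d = −½ ln(1 − 2P − Q) − ¼ ln(1 − 2Q).
1 − 2P − Q = 0.781803, giving −½ ln(0.781803) = 0.123076.
1 − 2Q = 0.575134, giving −¼ ln(0.575134) = 0.138288.
d = 0.123076 + 0.138288 = 0.261364.

0.26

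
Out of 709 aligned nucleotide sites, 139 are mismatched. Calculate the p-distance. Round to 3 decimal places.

0.196

p = 139/709 = 0.196050… ≈ 0.196 (to 3 d.p.).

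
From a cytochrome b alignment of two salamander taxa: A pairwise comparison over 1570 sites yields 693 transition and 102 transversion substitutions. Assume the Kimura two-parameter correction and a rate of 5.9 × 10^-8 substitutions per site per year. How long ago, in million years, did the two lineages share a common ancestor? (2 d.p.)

P = 693/1570 ≈ 0.441401 and Q = 102/1570 ≈ 0.064968.
Under the Kimura two-parameter model, d = −½ ln(1 − 2P − Q) − ¼ ln(1 − 2Q).
1 − 2P − Q = 0.05223, giving −½ ln(0.05223) = 1.476049.
1 − 2Q = 0.870064, giving −¼ ln(0.870064) = 0.034797.
d = 1.476049 + 0.034797 = 1.510846.
Under a molecular clock d = 2μt, so t = d/(2μ) = 1.510846 / (2 × 5.9 × 10^-8) = 12.80 million years.

12.80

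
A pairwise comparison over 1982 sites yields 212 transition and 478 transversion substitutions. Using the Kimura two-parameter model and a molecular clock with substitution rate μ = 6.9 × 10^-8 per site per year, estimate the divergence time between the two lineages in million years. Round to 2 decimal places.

P = 212/1982 ≈ 0.106963 and Q = 478/1982 ≈ 0.241171.
Under the Kimura two-parameter model, d = −½ ln(1 − 2P − Q) − ¼ ln(1 − 2Q).
1 − 2P − Q = 0.544903, giving −½ ln(0.544903) = 0.303574.
1 − 2Q = 0.517658, giving −¼ ln(0.517658) = 0.164610.
d = 0.303574 + 0.164610 = 0.468184.
Under a molecular clock d = 2μt, so t = d/(2μ) = 0.468184 / (2 × 6.9 × 10^-8) = 3.39 million years.

3.39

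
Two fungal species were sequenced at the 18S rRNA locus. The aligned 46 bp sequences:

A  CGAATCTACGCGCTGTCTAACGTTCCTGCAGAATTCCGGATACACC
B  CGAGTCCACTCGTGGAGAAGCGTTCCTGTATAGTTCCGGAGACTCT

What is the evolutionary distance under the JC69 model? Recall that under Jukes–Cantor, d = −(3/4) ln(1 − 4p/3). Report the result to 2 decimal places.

The sequences differ at 15 of 46 sites, so p = 15/46 ≈ 0.326087.
d = −(3/4) ln(1 − 4p/3) = −0.75 ln(1 − 0.434783) = −0.75 ln(0.565217)
  = −0.75 × (-0.570546) = 0.427910 substitutions/site.

0.43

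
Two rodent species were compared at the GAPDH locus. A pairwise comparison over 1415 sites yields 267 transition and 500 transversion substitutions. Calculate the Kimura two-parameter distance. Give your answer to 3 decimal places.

P = 267/1415 ≈ 0.188693 and Q = 500/1415 ≈ 0.353357.
Under the Kimura two-parameter model, d = −½ ln(1 − 2P − Q) − ¼ ln(1 − 2Q).
1 − 2P − Q = 0.269257, giving −½ ln(0.269257) = 0.656044.
1 − 2Q = 0.293286, giving −¼ ln(0.293286) = 0.306652.
d = 0.656044 + 0.306652 = 0.962696.

0.963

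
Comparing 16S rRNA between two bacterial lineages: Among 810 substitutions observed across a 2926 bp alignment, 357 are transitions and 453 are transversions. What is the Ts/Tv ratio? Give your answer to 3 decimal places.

0.788

R = 357/453 = 0.788079… ≈ 0.788 (to 3 d.p.).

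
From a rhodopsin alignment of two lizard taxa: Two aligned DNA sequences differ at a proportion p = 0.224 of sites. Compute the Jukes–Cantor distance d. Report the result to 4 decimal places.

d = −(3/4) ln(1 − 4p/3) = −0.75 ln(1 − 0.298667) = −0.75 ln(0.701333)
  = −0.75 × (-0.354772) = 0.266079 substitutions/site.

0.2661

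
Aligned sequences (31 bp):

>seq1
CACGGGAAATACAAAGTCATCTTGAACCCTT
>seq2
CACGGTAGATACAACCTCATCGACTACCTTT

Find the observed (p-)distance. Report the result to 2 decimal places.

0.29

The sequences differ at 9 of 31 positions (sites 6, 8, 15, 16, 22, 23, 24, 25, 29).
p = 9/31 = 0.290322… ≈ 0.29 (to 2 d.p.).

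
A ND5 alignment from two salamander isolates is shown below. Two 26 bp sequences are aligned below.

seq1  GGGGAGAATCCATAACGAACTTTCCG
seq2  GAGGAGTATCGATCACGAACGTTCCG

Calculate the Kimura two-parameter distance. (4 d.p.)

Of 26 sites, 1 differences are transitions and 4 are transversions, so P = 1/26 ≈ 0.038462 and Q = 4/26 ≈ 0.153846.
Under the Kimura two-parameter model, d = −½ ln(1 − 2P − Q) − ¼ ln(1 − 2Q).
1 − 2P − Q = 0.76923, giving −½ ln(0.76923) = 0.131183.
1 − 2Q = 0.692308, giving −¼ ln(0.692308) = 0.091931.
d = 0.131183 + 0.091931 = 0.223114.

0.2231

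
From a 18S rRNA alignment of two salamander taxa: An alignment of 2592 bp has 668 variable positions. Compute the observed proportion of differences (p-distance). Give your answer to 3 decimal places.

0.258

p = 668/2592 = 0.257716… ≈ 0.258 (to 3 d.p.).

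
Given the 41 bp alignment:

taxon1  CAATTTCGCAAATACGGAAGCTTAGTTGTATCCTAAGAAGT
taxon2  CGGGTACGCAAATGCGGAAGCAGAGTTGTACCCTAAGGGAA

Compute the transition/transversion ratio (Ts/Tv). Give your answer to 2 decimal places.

1.40

Transitions are A↔G and C↔T; transversions are all other mismatches.
Transitions: 7. Transversions: 5.
R = 7/5 = 1.40.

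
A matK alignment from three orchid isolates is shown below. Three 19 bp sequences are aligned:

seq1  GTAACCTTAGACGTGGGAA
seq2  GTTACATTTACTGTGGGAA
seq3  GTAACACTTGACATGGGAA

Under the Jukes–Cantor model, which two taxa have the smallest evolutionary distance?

seq1–seq2: 6/19 differ, p = 0.316, d = 0.410.
seq1–seq3: 4/19 differ, p = 0.211, d = 0.247.
seq2–seq3: 6/19 differ, p = 0.316, d = 0.410.
The smallest distance is between seq1 and seq3.

seq1 and seq3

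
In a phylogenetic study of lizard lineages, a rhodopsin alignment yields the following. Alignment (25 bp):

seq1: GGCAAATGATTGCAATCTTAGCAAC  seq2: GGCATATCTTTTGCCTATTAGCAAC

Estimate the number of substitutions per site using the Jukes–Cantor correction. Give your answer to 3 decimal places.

The sequences differ at 8 of 25 sites (5, 8, 9, 12, 13, 14, 15, 17), so p = 8/25 = 0.32.
d = −(3/4) ln(1 − 4p/3) = −0.75 ln(1 − 0.426667) = −0.75 ln(0.573333)
  = −0.75 × (-0.556289) = 0.417217 substitutions/site.

0.417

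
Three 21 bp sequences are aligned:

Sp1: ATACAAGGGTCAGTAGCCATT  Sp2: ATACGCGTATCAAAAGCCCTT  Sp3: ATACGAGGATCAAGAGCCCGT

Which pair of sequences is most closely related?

Sp2 and Sp3

Sp1–Sp2: 7/21 differ, p = 0.333, d = 0.441.
Sp1–Sp3: 6/21 differ, p = 0.286, d = 0.360.
Sp2–Sp3: 4/21 differ, p = 0.190, d = 0.220.
The smallest distance is between Sp2 and Sp3.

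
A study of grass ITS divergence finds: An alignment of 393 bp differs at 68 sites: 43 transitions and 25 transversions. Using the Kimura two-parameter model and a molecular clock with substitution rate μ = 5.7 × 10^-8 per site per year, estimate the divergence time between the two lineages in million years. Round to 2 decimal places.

1.75

P = 43/393 ≈ 0.109415 and Q = 25/393 ≈ 0.063613.
Under the Kimura two-parameter model, d = −½ ln(1 − 2P − Q) − ¼ ln(1 − 2Q).
1 − 2P − Q = 0.717557, giving −½ ln(0.717557) = 0.165951.
1 − 2Q = 0.872774, giving −¼ ln(0.872774) = 0.034020.
d = 0.165951 + 0.034020 = 0.199971.
Under a molecular clock d = 2μt, so t = d/(2μ) = 0.199971 / (2 × 5.7 × 10^-8) = 1.75 million years.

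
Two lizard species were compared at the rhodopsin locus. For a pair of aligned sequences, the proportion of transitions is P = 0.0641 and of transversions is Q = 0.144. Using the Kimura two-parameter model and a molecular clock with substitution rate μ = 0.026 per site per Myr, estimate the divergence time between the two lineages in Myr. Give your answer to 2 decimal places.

4.69

Under the Kimura two-parameter model, d = −½ ln(1 − 2P − Q) − ¼ ln(1 − 2Q).
1 − 2P − Q = 0.7278, giving −½ ln(0.7278) = 0.158864.
1 − 2Q = 0.712, giving −¼ ln(0.712) = 0.084919.
d = 0.158864 + 0.084919 = 0.243783.
Under a molecular clock d = 2μt, so t = d/(2μ) = 0.243783 / (2 × 0.026) = 4.69 Myr.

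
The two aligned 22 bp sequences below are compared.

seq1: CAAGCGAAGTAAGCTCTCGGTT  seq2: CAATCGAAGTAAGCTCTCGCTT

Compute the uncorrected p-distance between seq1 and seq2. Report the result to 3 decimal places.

The sequences differ at 2 of 22 positions (sites 4, 20).
p = 2/22 = 0.090909… ≈ 0.091 (to 3 d.p.).

0.091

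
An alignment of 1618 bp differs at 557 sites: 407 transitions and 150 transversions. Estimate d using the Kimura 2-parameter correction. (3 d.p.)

P = 407/1618 ≈ 0.251545 and Q = 150/1618 ≈ 0.092707.
Under the Kimura two-parameter model, d = −½ ln(1 − 2P − Q) − ¼ ln(1 − 2Q).
1 − 2P − Q = 0.404203, giving −½ ln(0.404203) = 0.452919.
1 − 2Q = 0.814586, giving −¼ ln(0.814586) = 0.051269.
d = 0.452919 + 0.051269 = 0.504188.

0.504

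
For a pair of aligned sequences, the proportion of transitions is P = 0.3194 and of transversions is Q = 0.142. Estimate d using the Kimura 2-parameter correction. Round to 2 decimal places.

Under the Kimura two-parameter model, d = −½ ln(1 − 2P − Q) − ¼ ln(1 − 2Q).
1 − 2P − Q = 0.2192, giving −½ ln(0.2192) = 0.758885.
1 − 2Q = 0.716, giving −¼ ln(0.716) = 0.083519.
d = 0.758885 + 0.083519 = 0.842404.

0.84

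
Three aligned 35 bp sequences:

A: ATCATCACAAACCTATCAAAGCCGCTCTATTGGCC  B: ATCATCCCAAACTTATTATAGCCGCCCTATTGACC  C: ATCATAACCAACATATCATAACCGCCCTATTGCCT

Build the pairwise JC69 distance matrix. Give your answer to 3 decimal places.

A–B: 6/35 sites differ → p ≈ 0.171429, d = −0.75 ln(1 − 0.228572) = 0.194634 ≈ 0.195.
A–C: 8/35 sites differ → p ≈ 0.228571, d = −0.75 ln(1 − 0.304761) = 0.272625 ≈ 0.273.
B–C: 8/35 sites differ → p ≈ 0.228571, d = −0.75 ln(1 − 0.304761) = 0.272625 ≈ 0.273.

d(A,B) = 0.195, d(A,C) = 0.273, d(B,C) = 0.273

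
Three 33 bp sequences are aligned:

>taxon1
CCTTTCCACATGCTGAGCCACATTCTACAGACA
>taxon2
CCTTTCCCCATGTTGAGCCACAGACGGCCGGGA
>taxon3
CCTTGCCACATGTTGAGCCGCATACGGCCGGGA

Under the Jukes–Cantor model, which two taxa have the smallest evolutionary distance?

taxon1–taxon2: 9/33 differ, p = 0.273, d = 0.339.
taxon1–taxon3: 9/33 differ, p = 0.273, d = 0.339.
taxon2–taxon3: 4/33 differ, p = 0.121, d = 0.132.
The smallest distance is between taxon2 and taxon3.

taxon2 and taxon3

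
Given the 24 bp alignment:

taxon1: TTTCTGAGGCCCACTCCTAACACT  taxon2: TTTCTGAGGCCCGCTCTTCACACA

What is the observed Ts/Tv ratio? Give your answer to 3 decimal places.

Transitions are A↔G and C↔T; transversions are all other mismatches.
Transitions: 2. Transversions: 2.
R = 2/2 = 1.000.

1.000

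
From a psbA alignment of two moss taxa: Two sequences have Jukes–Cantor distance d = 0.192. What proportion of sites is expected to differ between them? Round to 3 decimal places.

p = (3/4)(1 − e^(−4d/3)) = 0.75 × (1 − e^(-0.256)) = 0.75 × (1 − 0.774142) = 0.169394.

0.169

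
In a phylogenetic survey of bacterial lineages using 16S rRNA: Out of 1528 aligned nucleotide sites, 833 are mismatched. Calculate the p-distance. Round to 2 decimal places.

0.55

p = 833/1528 = 0.545157… ≈ 0.55 (to 2 d.p.).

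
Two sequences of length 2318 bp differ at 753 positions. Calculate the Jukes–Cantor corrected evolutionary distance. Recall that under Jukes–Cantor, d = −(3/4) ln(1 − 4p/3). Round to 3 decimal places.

p = 753/2318 ≈ 0.324849.
d = −(3/4) ln(1 − 4p/3) = −0.75 ln(1 − 0.433132) = −0.75 ln(0.566868)
  = −0.75 × (-0.567629) = 0.425722 substitutions/site.

0.426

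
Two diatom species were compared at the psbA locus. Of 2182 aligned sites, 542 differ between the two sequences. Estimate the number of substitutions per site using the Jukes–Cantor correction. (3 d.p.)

0.302

p = 542/2182 ≈ 0.248396.
d = −(3/4) ln(1 − 4p/3) = −0.75 ln(1 − 0.331195) = −0.75 ln(0.668805)
  = −0.75 × (-0.402263) = 0.301697 substitutions/site.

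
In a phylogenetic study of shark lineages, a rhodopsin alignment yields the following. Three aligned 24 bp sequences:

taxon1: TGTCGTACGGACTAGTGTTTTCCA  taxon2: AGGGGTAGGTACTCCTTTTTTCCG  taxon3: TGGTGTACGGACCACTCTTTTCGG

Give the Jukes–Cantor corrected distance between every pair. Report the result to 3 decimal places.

d(taxon1,taxon2) = 0.520, d(taxon1,taxon3) = 0.369, d(taxon2,taxon3) = 0.441

taxon1–taxon2: 9/24 sites differ → p = 0.375, d = −0.75 ln(1 − 0.5) = 0.519860 ≈ 0.520.
taxon1–taxon3: 7/24 sites differ → p ≈ 0.291667, d = −0.75 ln(1 − 0.388889) = 0.369358 ≈ 0.369.
taxon2–taxon3: 8/24 sites differ → p ≈ 0.333333, d = −0.75 ln(1 − 0.444444) = 0.440839 ≈ 0.441.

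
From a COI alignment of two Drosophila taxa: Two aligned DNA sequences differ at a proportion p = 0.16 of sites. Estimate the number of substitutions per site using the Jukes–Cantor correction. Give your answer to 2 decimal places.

0.18

d = −(3/4) ln(1 − 4p/3) = −0.75 ln(1 − 0.213333) = −0.75 ln(0.786667)
  = −0.75 × (-0.239950) = 0.179963 substitutions/site.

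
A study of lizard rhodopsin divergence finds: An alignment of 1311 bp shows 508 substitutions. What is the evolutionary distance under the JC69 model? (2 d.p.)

0.55

p = 508/1311 ≈ 0.38749.
d = −(3/4) ln(1 − 4p/3) = −0.75 ln(1 − 0.516653) = −0.75 ln(0.483347)
  = −0.75 × (-0.727020) = 0.545265 substitutions/site.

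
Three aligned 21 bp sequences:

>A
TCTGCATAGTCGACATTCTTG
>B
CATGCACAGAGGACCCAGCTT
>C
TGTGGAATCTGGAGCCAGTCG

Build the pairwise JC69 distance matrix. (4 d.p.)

d(A,B) = 0.8990, d(A,C) = 1.0763, d(B,C) = 0.8990

A–B: 11/21 sites differ → p ≈ 0.52381, d = −0.75 ln(1 − 0.698413) = 0.899023 ≈ 0.8990.
A–C: 12/21 sites differ → p ≈ 0.571429, d = −0.75 ln(1 − 0.761905) = 1.076314 ≈ 1.0763.
B–C: 11/21 sites differ → p ≈ 0.52381, d = −0.75 ln(1 − 0.698413) = 0.899023 ≈ 0.8990.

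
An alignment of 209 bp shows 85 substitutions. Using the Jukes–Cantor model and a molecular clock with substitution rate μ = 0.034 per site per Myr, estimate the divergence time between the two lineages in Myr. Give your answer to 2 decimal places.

p = 85/209 ≈ 0.406699.
d = −(3/4) ln(1 − 4p/3) = −0.75 ln(1 − 0.542265) = −0.75 ln(0.457735)
  = −0.75 × (-0.781465) = 0.586099 substitutions/site.
Under a molecular clock d = 2μt, so t = d/(2μ) = 0.586099 / (2 × 0.034) = 8.62 Myr.

8.62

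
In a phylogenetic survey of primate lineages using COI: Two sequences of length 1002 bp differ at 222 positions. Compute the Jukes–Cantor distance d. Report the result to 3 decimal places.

0.263

p = 222/1002 ≈ 0.221557.
d = −(3/4) ln(1 − 4p/3) = −0.75 ln(1 − 0.295409) = −0.75 ln(0.704591)
  = −0.75 × (-0.350138) = 0.262604 substitutions/site.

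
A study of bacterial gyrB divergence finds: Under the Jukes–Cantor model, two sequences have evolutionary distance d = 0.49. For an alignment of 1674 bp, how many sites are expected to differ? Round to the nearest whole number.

602

Invert JC69: p = (3/4)(1 − e^(−4d/3)) = 0.75 × (1 − e^(-0.653333)) = 0.75 × (1 − 0.520309) = 0.359768.
Expected differing sites = pL ≈ 0.359768 × 1674 = 602.251632 ≈ 602.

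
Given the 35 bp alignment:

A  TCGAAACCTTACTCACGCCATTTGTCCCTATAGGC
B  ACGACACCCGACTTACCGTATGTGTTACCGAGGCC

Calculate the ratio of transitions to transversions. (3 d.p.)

Transitions are A↔G and C↔T; transversions are all other mismatches.
Transitions: 7. Transversions: 9.
R = 7/9 = 0.777777… ≈ 0.778 (to 3 d.p.).

0.778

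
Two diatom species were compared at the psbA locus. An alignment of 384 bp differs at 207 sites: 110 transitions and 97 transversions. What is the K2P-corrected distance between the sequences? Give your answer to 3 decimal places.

1.049

P = 110/384 ≈ 0.286458 and Q = 97/384 ≈ 0.252604.
Under the Kimura two-parameter model, d = −½ ln(1 − 2P − Q) − ¼ ln(1 − 2Q).
1 − 2P − Q = 0.17448, giving −½ ln(0.17448) = 0.872973.
1 − 2Q = 0.494792, giving −¼ ln(0.494792) = 0.175904.
d = 0.872973 + 0.175904 = 1.048877.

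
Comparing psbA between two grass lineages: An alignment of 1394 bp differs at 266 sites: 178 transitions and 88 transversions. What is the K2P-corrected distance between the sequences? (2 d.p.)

0.23

P = 178/1394 ≈ 0.12769 and Q = 88/1394 ≈ 0.063128.
Under the Kimura two-parameter model, d = −½ ln(1 − 2P − Q) − ¼ ln(1 − 2Q).
1 − 2P − Q = 0.681492, giving −½ ln(0.681492) = 0.191735.
1 − 2Q = 0.873744, giving −¼ ln(0.873744) = 0.033742.
d = 0.191735 + 0.033742 = 0.225477.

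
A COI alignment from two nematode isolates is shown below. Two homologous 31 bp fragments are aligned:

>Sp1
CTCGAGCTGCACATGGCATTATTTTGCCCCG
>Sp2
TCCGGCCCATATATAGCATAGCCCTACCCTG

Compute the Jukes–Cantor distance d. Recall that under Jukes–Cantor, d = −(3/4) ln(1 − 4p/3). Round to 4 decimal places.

0.8740

The sequences differ at 16 of 31 sites, so p = 16/31 ≈ 0.516129.
d = −(3/4) ln(1 − 4p/3) = −0.75 ln(1 − 0.688172) = −0.75 ln(0.311828)
  = −0.75 × (-1.165304) = 0.873978 substitutions/site.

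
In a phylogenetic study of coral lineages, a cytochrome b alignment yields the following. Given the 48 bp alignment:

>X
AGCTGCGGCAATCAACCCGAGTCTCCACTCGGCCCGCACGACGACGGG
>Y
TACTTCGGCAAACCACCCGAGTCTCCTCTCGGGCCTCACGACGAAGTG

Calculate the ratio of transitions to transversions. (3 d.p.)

0.111

Transitions are A↔G and C↔T; transversions are all other mismatches.
Transitions: 1. Transversions: 9.
R = 1/9 = 0.111111… ≈ 0.111 (to 3 d.p.).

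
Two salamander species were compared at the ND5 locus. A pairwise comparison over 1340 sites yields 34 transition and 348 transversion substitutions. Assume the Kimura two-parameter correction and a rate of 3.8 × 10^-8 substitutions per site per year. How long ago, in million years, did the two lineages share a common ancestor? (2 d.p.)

4.86

P = 34/1340 ≈ 0.025373 and Q = 348/1340 ≈ 0.259701.
Under the Kimura two-parameter model, d = −½ ln(1 − 2P − Q) − ¼ ln(1 − 2Q).
1 − 2P − Q = 0.689553, giving −½ ln(0.689553) = 0.185856.
1 − 2Q = 0.480598, giving −¼ ln(0.480598) = 0.183181.
d = 0.185856 + 0.183181 = 0.369037.
Under a molecular clock d = 2μt, so t = d/(2μ) = 0.369037 / (2 × 3.8 × 10^-8) = 4.86 million years.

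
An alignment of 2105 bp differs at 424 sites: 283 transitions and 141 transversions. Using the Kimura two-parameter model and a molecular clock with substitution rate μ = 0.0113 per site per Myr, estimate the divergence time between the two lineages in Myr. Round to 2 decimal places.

P = 283/2105 ≈ 0.134442 and Q = 141/2105 ≈ 0.066983.
Under the Kimura two-parameter model, d = −½ ln(1 − 2P − Q) − ¼ ln(1 − 2Q).
1 − 2P − Q = 0.664133, giving −½ ln(0.664133) = 0.204636.
1 − 2Q = 0.866034, giving −¼ ln(0.866034) = 0.035958.
d = 0.204636 + 0.035958 = 0.240594.
Under a molecular clock d = 2μt, so t = d/(2μ) = 0.240594 / (2 × 0.0113) = 10.65 Myr.

10.65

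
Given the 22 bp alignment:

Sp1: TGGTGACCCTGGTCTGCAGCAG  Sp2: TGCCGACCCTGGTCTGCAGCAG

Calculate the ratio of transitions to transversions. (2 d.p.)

1.00

Transitions are A↔G and C↔T; transversions are all other mismatches.
Transitions: 1. Transversions: 1.
R = 1/1 = 1.00.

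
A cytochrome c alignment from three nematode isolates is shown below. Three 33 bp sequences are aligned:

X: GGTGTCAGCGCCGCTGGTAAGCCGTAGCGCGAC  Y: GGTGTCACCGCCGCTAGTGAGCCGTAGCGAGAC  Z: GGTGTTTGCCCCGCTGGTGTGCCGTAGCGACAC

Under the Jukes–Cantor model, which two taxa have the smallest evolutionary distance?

X and Y

X–Y: 4/33 differ, p = 0.121, d = 0.132.
X–Z: 7/33 differ, p = 0.212, d = 0.249.
Y–Z: 7/33 differ, p = 0.212, d = 0.249.
The smallest distance is between X and Y.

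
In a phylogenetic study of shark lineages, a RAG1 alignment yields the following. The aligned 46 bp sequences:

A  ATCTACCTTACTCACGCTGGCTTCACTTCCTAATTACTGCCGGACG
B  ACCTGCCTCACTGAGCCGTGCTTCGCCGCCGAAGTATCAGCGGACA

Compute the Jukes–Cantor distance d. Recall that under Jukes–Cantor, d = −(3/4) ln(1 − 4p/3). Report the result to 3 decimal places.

0.553

The sequences differ at 18 of 46 sites, so p = 18/46 ≈ 0.391304.
d = −(3/4) ln(1 − 4p/3) = −0.75 ln(1 − 0.521739) = −0.75 ln(0.478261)
  = −0.75 × (-0.737599) = 0.553199 substitutions/site.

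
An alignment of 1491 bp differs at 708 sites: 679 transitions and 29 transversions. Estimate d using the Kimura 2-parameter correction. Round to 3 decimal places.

P = 679/1491 ≈ 0.455399 and Q = 29/1491 ≈ 0.01945.
Under the Kimura two-parameter model, d = −½ ln(1 − 2P − Q) − ¼ ln(1 − 2Q).
1 − 2P − Q = 0.069752, giving −½ ln(0.069752) = 1.331405.
1 − 2Q = 0.9611, giving −¼ ln(0.9611) = 0.009919.
d = 1.331405 + 0.009919 = 1.341324.

1.341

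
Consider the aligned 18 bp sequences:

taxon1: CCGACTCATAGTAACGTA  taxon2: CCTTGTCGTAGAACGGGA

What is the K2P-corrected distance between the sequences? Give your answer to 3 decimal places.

0.723

Of 18 sites, 1 differences are transitions and 7 are transversions, so P = 1/18 ≈ 0.055556 and Q = 7/18 ≈ 0.388889.
Under the Kimura two-parameter model, d = −½ ln(1 − 2P − Q) − ¼ ln(1 − 2Q).
1 − 2P − Q = 0.499999, giving −½ ln(0.499999) = 0.346575.
1 − 2Q = 0.222222, giving −¼ ln(0.222222) = 0.376020.
d = 0.346575 + 0.376020 = 0.722595.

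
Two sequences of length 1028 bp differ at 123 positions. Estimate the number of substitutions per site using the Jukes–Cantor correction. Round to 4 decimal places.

0.1303

p = 123/1028 ≈ 0.11965.
d = −(3/4) ln(1 − 4p/3) = −0.75 ln(1 − 0.159533) = −0.75 ln(0.840467)
  = −0.75 × (-0.173798) = 0.130349 substitutions/site.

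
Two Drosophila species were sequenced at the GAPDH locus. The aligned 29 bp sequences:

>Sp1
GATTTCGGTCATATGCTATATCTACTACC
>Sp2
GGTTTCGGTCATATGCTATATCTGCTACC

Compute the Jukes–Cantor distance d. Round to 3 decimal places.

The sequences differ at 2 of 29 sites (2, 24), so p = 2/29 ≈ 0.068966.
d = −(3/4) ln(1 − 4p/3) = −0.75 ln(1 − 0.091955) = −0.75 ln(0.908045)
  = −0.75 × (-0.096461) = 0.072346 substitutions/site.

0.072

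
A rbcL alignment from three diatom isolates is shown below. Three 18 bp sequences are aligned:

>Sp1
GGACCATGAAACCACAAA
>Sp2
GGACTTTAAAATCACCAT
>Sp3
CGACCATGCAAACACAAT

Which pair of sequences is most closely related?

Sp1–Sp2: 6/18 differ, p = 0.333, d = 0.441.
Sp1–Sp3: 4/18 differ, p = 0.222, d = 0.264.
Sp2–Sp3: 7/18 differ, p = 0.389, d = 0.548.
The smallest distance is between Sp1 and Sp3.

Sp1 and Sp3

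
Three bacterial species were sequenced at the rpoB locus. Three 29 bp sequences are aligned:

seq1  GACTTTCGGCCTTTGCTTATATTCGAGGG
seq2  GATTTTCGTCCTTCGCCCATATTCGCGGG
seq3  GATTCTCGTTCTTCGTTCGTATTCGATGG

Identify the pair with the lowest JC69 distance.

seq1 and seq2

seq1–seq2: 6/29 differ, p = 0.207, d = 0.242.
seq1–seq3: 9/29 differ, p = 0.310, d = 0.401.
seq2–seq3: 7/29 differ, p = 0.241, d = 0.291.
The smallest distance is between seq1 and seq2.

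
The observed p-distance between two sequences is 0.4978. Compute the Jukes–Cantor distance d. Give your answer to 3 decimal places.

d = −(3/4) ln(1 − 4p/3) = −0.75 ln(1 − 0.663733) = −0.75 ln(0.336267)
  = −0.75 × (-1.089850) = 0.817388 substitutions/site.

0.817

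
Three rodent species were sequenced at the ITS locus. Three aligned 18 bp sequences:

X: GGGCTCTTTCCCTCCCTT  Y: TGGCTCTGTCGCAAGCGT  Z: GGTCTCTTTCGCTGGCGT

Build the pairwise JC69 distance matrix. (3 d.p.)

d(X,Y) = 0.548, d(X,Z) = 0.347, d(Y,Z) = 0.347

X–Y: 7/18 sites differ → p ≈ 0.388889, d = −0.75 ln(1 − 0.518519) = 0.548166 ≈ 0.548.
X–Z: 5/18 sites differ → p ≈ 0.277778, d = −0.75 ln(1 − 0.370371) = 0.346968 ≈ 0.347.
Y–Z: 5/18 sites differ → p ≈ 0.277778, d = −0.75 ln(1 − 0.370371) = 0.346968 ≈ 0.347.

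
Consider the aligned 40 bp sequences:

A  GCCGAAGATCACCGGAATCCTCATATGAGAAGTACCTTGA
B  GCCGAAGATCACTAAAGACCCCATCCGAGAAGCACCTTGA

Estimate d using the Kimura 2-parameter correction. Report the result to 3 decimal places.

0.282

Of 40 sites, 7 differences are transitions and 2 are transversions, so P = 7/40 = 0.175 and Q = 2/40 = 0.05.
Under the Kimura two-parameter model, d = −½ ln(1 − 2P − Q) − ¼ ln(1 − 2Q).
1 − 2P − Q = 0.6, giving −½ ln(0.6) = 0.255413.
1 − 2Q = 0.9, giving −¼ ln(0.9) = 0.026340.
d = 0.255413 + 0.026340 = 0.281753.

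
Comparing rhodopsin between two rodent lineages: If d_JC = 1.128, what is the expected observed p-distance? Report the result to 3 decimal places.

p = (3/4)(1 − e^(−4d/3)) = 0.75 × (1 − e^(-1.504)) = 0.75 × (1 − 0.222239) = 0.583321.

0.583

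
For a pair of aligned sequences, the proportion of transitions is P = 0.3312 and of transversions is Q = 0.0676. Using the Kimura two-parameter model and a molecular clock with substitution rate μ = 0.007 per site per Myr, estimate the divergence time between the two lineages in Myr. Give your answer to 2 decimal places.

Under the Kimura two-parameter model, d = −½ ln(1 − 2P − Q) − ¼ ln(1 − 2Q).
1 − 2P − Q = 0.27, giving −½ ln(0.27) = 0.654667.
1 − 2Q = 0.8648, giving −¼ ln(0.8648) = 0.036314.
d = 0.654667 + 0.036314 = 0.690981.
Under a molecular clock d = 2μt, so t = d/(2μ) = 0.690981 / (2 × 0.007) = 49.36 Myr.

49.36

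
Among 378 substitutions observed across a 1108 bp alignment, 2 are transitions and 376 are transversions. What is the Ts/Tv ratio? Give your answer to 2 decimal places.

R = 2/376 = 0.005319… ≈ 0.01 (to 2 d.p.).

0.01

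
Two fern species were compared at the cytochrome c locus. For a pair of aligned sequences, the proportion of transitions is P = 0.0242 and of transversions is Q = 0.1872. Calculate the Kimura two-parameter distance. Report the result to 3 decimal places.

0.252

Under the Kimura two-parameter model, d = −½ ln(1 − 2P − Q) − ¼ ln(1 − 2Q).
1 − 2P − Q = 0.7644, giving −½ ln(0.7644) = 0.134332.
1 − 2Q = 0.6256, giving −¼ ln(0.6256) = 0.117261.
d = 0.134332 + 0.117261 = 0.251593.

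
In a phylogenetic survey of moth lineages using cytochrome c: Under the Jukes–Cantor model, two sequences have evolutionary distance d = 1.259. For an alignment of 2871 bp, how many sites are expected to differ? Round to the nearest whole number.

1751

Invert JC69: p = (3/4)(1 − e^(−4d/3)) = 0.75 × (1 − e^(-1.678667)) = 0.75 × (1 − 0.186623) = 0.610033.
Expected differing sites = pL ≈ 0.610033 × 2871 = 1751.404743 ≈ 1751.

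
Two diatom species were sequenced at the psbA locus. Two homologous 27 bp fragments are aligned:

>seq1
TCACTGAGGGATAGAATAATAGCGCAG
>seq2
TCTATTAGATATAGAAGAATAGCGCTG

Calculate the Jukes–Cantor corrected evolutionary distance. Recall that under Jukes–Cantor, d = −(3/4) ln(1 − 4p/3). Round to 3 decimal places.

The sequences differ at 7 of 27 sites (3, 4, 6, 9, 10, 17, 26), so p = 7/27 ≈ 0.259259.
d = −(3/4) ln(1 − 4p/3) = −0.75 ln(1 − 0.345679) = −0.75 ln(0.654321)
  = −0.75 × (-0.424157) = 0.318118 substitutions/site.

0.318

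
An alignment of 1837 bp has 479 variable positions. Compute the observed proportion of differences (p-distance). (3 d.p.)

0.261

p = 479/1837 = 0.260751… ≈ 0.261 (to 3 d.p.).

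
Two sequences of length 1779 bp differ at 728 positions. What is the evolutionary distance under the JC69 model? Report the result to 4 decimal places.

p = 728/1779 ≈ 0.409219.
d = −(3/4) ln(1 − 4p/3) = −0.75 ln(1 − 0.545625) = −0.75 ln(0.454375)
  = −0.75 × (-0.788832) = 0.591624 substitutions/site.

0.5916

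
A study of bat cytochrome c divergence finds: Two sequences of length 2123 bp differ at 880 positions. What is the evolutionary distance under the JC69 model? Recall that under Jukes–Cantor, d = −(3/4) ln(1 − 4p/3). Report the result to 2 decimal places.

0.60

p = 880/2123 ≈ 0.414508.
d = −(3/4) ln(1 − 4p/3) = −0.75 ln(1 − 0.552677) = −0.75 ln(0.447323)
  = −0.75 × (-0.804474) = 0.603356 substitutions/site.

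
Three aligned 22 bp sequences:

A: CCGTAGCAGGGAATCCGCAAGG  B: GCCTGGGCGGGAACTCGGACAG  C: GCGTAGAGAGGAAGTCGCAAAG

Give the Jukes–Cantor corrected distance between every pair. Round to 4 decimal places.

d(A,B) = 0.6987, d(A,C) = 0.4141, d(B,C) = 0.4975

A–B: 10/22 sites differ → p ≈ 0.454545, d = −0.75 ln(1 − 0.60606) = 0.698667 ≈ 0.6987.
A–C: 7/22 sites differ → p ≈ 0.318182, d = −0.75 ln(1 − 0.424243) = 0.414052 ≈ 0.4141.
B–C: 8/22 sites differ → p ≈ 0.363636, d = −0.75 ln(1 − 0.484848) = 0.497470 ≈ 0.4975.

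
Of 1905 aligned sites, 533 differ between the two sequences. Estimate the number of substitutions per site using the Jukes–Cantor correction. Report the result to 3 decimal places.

p = 533/1905 ≈ 0.27979.
d = −(3/4) ln(1 − 4p/3) = −0.75 ln(1 − 0.373053) = −0.75 ln(0.626947)
  = −0.75 × (-0.466893) = 0.350170 substitutions/site.

0.350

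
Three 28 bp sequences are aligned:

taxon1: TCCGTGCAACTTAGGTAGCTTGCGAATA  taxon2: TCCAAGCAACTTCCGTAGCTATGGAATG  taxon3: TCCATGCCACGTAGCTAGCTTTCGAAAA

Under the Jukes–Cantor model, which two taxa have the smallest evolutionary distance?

taxon1 and taxon3

taxon1–taxon2: 8/28 differ, p = 0.286, d = 0.360.
taxon1–taxon3: 6/28 differ, p = 0.214, d = 0.252.
taxon2–taxon3: 10/28 differ, p = 0.357, d = 0.485.
The smallest distance is between taxon1 and taxon3.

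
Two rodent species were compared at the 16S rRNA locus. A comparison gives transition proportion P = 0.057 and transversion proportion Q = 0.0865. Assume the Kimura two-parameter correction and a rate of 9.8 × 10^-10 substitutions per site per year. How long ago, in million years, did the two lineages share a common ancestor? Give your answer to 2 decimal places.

Under the Kimura two-parameter model, d = −½ ln(1 − 2P − Q) − ¼ ln(1 − 2Q).
1 − 2P − Q = 0.7995, giving −½ ln(0.7995) = 0.111884.
1 − 2Q = 0.827, giving −¼ ln(0.827) = 0.047488.
d = 0.111884 + 0.047488 = 0.159372.
Under a molecular clock d = 2μt, so t = d/(2μ) = 0.159372 / (2 × 9.8 × 10^-10) = 81.31 million years.

81.31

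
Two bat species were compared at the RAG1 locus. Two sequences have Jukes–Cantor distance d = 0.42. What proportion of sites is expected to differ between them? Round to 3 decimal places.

0.322

p = (3/4)(1 − e^(−4d/3)) = 0.75 × (1 − e^(-0.56)) = 0.75 × (1 − 0.571209) = 0.321593.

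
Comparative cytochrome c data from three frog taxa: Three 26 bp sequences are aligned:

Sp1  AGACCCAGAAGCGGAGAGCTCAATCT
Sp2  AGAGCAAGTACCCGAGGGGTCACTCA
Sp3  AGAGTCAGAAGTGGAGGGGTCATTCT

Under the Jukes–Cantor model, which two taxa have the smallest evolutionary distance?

Sp1–Sp2: 9/26 differ, p = 0.346, d = 0.464.
Sp1–Sp3: 6/26 differ, p = 0.231, d = 0.276.
Sp2–Sp3: 8/26 differ, p = 0.308, d = 0.396.
The smallest distance is between Sp1 and Sp3.

Sp1 and Sp3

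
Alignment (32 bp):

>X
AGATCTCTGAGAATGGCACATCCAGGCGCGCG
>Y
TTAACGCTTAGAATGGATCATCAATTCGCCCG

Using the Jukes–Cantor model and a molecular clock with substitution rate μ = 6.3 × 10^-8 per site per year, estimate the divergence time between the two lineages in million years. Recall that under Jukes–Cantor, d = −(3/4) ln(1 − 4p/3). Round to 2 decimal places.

The sequences differ at 11 of 32 sites, so p = 11/32 = 0.34375.
d = −(3/4) ln(1 − 4p/3) = −0.75 ln(1 − 0.458333) = −0.75 ln(0.541667)
  = −0.75 × (-0.613104) = 0.459828 substitutions/site.
Under a molecular clock d = 2μt, so t = d/(2μ) = 0.459828 / (2 × 6.3 × 10^-8) = 3.65 million years.

3.65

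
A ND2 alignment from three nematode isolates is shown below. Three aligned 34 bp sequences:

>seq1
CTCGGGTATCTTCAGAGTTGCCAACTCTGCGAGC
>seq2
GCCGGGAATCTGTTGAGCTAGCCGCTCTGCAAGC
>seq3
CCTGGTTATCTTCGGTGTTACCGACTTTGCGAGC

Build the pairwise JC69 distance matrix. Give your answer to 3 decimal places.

d(seq1,seq2) = 0.477, d(seq1,seq3) = 0.282, d(seq2,seq3) = 0.597

seq1–seq2: 12/34 sites differ → p ≈ 0.352941, d = −0.75 ln(1 − 0.470588) = 0.476991 ≈ 0.477.
seq1–seq3: 8/34 sites differ → p ≈ 0.235294, d = −0.75 ln(1 − 0.313725) = 0.282358 ≈ 0.282.
seq2–seq3: 14/34 sites differ → p ≈ 0.411765, d = −0.75 ln(1 − 0.54902) = 0.597249 ≈ 0.597.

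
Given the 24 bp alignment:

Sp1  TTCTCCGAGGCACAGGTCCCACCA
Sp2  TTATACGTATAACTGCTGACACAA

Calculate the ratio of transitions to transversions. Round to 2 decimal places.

0.10

Transitions are A↔G and C↔T; transversions are all other mismatches.
Transitions: 1. Transversions: 10.
R = 1/10 = 0.10.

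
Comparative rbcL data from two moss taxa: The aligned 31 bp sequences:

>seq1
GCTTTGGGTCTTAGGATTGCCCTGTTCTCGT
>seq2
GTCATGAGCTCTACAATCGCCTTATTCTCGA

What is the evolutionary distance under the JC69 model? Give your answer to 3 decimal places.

0.614

The sequences differ at 13 of 31 sites, so p = 13/31 ≈ 0.419355.
d = −(3/4) ln(1 − 4p/3) = −0.75 ln(1 − 0.55914) = −0.75 ln(0.44086)
  = −0.75 × (-0.819028) = 0.614271 substitutions/site.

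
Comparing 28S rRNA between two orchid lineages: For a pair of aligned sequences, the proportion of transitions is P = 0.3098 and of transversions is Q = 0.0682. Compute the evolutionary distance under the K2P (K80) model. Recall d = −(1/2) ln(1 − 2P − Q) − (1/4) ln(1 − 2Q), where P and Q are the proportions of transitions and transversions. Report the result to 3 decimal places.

Under the Kimura two-parameter model, d = −½ ln(1 − 2P − Q) − ¼ ln(1 − 2Q).
1 − 2P − Q = 0.3122, giving −½ ln(0.3122) = 0.582056.
1 − 2Q = 0.8636, giving −¼ ln(0.8636) = 0.036661.
d = 0.582056 + 0.036661 = 0.618717.

0.619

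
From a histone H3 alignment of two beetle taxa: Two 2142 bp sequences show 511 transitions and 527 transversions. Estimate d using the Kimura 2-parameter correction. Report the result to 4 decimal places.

0.8115

P = 511/2142 ≈ 0.238562 and Q = 527/2142 ≈ 0.246032.
Under the Kimura two-parameter model, d = −½ ln(1 − 2P − Q) − ¼ ln(1 − 2Q).
1 − 2P − Q = 0.276844, giving −½ ln(0.276844) = 0.642151.
1 − 2Q = 0.507936, giving −¼ ln(0.507936) = 0.169350.
d = 0.642151 + 0.169350 = 0.811501.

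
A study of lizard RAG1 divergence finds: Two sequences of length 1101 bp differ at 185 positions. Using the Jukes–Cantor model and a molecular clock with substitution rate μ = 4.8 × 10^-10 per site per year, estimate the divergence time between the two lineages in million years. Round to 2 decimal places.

198.17

p = 185/1101 ≈ 0.168029.
d = −(3/4) ln(1 − 4p/3) = −0.75 ln(1 − 0.224039) = −0.75 ln(0.775961)
  = −0.75 × (-0.253653) = 0.190240 substitutions/site.
Under a molecular clock d = 2μt, so t = d/(2μ) = 0.190240 / (2 × 4.8 × 10^-10) = 198.17 million years.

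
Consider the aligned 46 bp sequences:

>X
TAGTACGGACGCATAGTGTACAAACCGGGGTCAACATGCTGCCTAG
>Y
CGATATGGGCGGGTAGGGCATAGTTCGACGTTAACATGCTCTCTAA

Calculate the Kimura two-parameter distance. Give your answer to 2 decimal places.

0.69

Of 46 sites, 14 differences are transitions and 5 are transversions, so P = 14/46 ≈ 0.304348 and Q = 5/46 ≈ 0.108696.
Under the Kimura two-parameter model, d = −½ ln(1 − 2P − Q) − ¼ ln(1 − 2Q).
1 − 2P − Q = 0.282608, giving −½ ln(0.282608) = 0.631847.
1 − 2Q = 0.782608, giving −¼ ln(0.782608) = 0.061281.
d = 0.631847 + 0.061281 = 0.693128.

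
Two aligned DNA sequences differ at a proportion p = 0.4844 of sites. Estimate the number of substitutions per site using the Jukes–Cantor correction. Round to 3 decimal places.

d = −(3/4) ln(1 − 4p/3) = −0.75 ln(1 − 0.645867) = −0.75 ln(0.354133)
  = −0.75 × (-1.038083) = 0.778562 substitutions/site.

0.779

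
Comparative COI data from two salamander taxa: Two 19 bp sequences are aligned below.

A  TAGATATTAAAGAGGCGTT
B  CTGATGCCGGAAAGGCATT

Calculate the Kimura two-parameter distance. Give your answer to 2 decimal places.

Of 19 sites, 8 differences are transitions and 1 are transversions, so P = 8/19 ≈ 0.421053 and Q = 1/19 ≈ 0.052632.
Under the Kimura two-parameter model, d = −½ ln(1 − 2P − Q) − ¼ ln(1 − 2Q).
1 − 2P − Q = 0.105262, giving −½ ln(0.105262) = 1.125651.
1 − 2Q = 0.894736, giving −¼ ln(0.894736) = 0.027807.
d = 1.125651 + 0.027807 = 1.153458.

1.15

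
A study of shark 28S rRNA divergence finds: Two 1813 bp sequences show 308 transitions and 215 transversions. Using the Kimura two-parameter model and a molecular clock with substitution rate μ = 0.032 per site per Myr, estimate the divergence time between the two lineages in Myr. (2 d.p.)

5.85

P = 308/1813 ≈ 0.169884 and Q = 215/1813 ≈ 0.118588.
Under the Kimura two-parameter model, d = −½ ln(1 − 2P − Q) − ¼ ln(1 − 2Q).
1 − 2P − Q = 0.541644, giving −½ ln(0.541644) = 0.306573.
1 − 2Q = 0.762824, giving −¼ ln(0.762824) = 0.067682.
d = 0.306573 + 0.067682 = 0.374255.
Under a molecular clock d = 2μt, so t = d/(2μ) = 0.374255 / (2 × 0.032) = 5.85 Myr.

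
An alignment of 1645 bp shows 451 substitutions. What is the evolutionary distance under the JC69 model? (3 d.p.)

0.341

p = 451/1645 ≈ 0.274164.
d = −(3/4) ln(1 − 4p/3) = −0.75 ln(1 − 0.365552) = −0.75 ln(0.634448)
  = −0.75 × (-0.455000) = 0.341250 substitutions/site.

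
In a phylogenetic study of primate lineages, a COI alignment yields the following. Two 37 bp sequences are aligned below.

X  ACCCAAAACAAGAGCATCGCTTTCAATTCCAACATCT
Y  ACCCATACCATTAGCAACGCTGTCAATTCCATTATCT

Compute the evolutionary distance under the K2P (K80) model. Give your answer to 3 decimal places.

Of 37 sites, 1 differences are transitions and 7 are transversions, so P = 1/37 ≈ 0.027027 and Q = 7/37 ≈ 0.189189.
Under the Kimura two-parameter model, d = −½ ln(1 − 2P − Q) − ¼ ln(1 − 2Q).
1 − 2P − Q = 0.756757, giving −½ ln(0.756757) = 0.139357.
1 − 2Q = 0.621622, giving −¼ ln(0.621622) = 0.118856.
d = 0.139357 + 0.118856 = 0.258213.

0.258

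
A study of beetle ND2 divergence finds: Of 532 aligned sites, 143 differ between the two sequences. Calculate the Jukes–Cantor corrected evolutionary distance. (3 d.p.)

0.333

p = 143/532 ≈ 0.268797.
d = −(3/4) ln(1 − 4p/3) = −0.75 ln(1 − 0.358396) = −0.75 ln(0.641604)
  = −0.75 × (-0.443784) = 0.332838 substitutions/site.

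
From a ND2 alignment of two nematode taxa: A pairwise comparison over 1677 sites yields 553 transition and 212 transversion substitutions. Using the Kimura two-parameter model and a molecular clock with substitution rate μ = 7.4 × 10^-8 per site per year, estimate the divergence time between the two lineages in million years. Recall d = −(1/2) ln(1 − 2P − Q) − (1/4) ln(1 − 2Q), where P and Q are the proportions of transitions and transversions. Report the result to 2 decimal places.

P = 553/1677 ≈ 0.329756 and Q = 212/1677 ≈ 0.126416.
Under the Kimura two-parameter model, d = −½ ln(1 − 2P − Q) − ¼ ln(1 − 2Q).
1 − 2P − Q = 0.214072, giving −½ ln(0.214072) = 0.770721.
1 − 2Q = 0.747168, giving −¼ ln(0.747168) = 0.072866.
d = 0.770721 + 0.072866 = 0.843587.
Under a molecular clock d = 2μt, so t = d/(2μ) = 0.843587 / (2 × 7.4 × 10^-8) = 5.70 million years.

5.70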